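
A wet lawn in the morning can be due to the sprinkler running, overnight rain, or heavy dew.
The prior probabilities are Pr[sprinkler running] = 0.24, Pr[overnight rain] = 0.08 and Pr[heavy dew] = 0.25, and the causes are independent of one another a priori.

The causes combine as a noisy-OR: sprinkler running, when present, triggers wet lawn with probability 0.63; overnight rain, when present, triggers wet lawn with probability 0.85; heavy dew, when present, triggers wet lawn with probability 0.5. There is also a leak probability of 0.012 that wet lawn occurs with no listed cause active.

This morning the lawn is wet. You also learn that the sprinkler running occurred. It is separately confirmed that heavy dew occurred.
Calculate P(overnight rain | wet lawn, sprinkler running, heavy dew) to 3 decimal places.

P(overnight rain | wet lawn, sprinkler running, heavy dew) ≈ 0.094

Under noisy-OR, P(wet lawn | causes) = 1 − (1−0.012)·∏(1−qᵢ) over the active causes.
By total probability over both values of overnight rain:
  P(wet lawn | sprinkler running, heavy dew) = 0.81722*0.92 + 0.972583*0.08
        = 0.751842 + 0.077807 = 0.829649
Configurations with overnight rain contribute 0.077807, so
  P(overnight rain | wet lawn, sprinkler running, heavy dew) = 0.077807 / 0.829649 ≈ 0.094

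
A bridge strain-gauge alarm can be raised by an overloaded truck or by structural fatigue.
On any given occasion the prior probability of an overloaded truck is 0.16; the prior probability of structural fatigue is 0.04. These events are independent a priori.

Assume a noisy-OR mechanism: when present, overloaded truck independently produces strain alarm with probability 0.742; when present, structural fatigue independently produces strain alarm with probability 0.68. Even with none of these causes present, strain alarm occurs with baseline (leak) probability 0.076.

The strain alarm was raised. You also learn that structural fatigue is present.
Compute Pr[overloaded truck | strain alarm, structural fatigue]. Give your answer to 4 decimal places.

Under noisy-OR, P(strain alarm | causes) = 1 − (1−0.076)·∏(1−qᵢ) over the active causes.
P(strain alarm | structural fatigue) = 0.70432×0.84 + 0.923715×0.16 = 0.591629 + 0.147794 = 0.739423
Of this, 0.147794 comes from 0.923715×0.16 (the overloaded truck=true cases).
Hence the posterior is 0.147794/0.739423 ≈ 0.1999.

Pr[overloaded truck | strain alarm, structural fatigue] ≈ 0.1999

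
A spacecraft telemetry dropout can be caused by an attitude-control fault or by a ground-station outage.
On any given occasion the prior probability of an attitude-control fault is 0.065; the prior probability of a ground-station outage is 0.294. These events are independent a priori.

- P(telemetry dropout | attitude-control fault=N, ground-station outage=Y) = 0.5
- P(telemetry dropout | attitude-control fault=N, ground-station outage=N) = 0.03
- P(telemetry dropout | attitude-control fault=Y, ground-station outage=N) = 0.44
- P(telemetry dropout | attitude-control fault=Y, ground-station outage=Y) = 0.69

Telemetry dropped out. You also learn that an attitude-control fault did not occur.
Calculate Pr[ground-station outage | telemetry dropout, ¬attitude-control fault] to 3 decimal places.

Pr[ground-station outage | telemetry dropout, ¬attitude-control fault] ≈ 0.874

Numerator (weight on configurations with ground-station outage): 0.5*0.294 = 0.147000
Denominator P(telemetry dropout | ¬attitude-control fault): 0.03*0.706 + 0.5*0.294 = 0.168180
Posterior = 0.147000 / 0.168180 ≈ 0.874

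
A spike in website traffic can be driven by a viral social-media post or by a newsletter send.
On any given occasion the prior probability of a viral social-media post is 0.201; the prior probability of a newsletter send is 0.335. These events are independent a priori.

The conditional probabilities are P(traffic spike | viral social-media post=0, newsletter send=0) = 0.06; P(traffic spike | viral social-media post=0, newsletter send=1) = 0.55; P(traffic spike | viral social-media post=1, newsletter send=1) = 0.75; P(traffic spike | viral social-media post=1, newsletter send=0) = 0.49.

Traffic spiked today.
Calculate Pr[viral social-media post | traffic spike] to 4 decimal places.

Numerator (weight on configurations with viral social-media post): 0.065496 + 0.050501 = 0.115997
Normalizer over all consistent configurations: 0.06×0.799×0.665 + 0.55×0.799×0.335 + 0.49×0.201×0.665 + 0.75×0.201×0.335 = 0.295093
Posterior = 0.115997 / 0.295093 ≈ 0.3931

Pr[viral social-media post | traffic spike] ≈ 0.3931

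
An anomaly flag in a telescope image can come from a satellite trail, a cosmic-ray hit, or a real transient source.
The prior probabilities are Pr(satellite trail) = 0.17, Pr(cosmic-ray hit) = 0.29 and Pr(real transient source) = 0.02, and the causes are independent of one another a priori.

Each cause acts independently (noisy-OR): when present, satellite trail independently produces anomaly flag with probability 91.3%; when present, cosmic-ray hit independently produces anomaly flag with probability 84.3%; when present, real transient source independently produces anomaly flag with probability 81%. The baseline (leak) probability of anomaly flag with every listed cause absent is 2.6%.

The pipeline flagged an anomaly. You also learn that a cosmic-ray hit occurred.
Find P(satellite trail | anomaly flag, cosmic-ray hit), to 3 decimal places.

Under noisy-OR, P(anomaly flag | causes) = 1 − (1−0.026)·∏(1−qᵢ) over the active causes.
Enumerate the 4 (satellite trail, real transient source) configurations and weight by the priors:
  P(anomaly flag | cosmic-ray hit) = 0.847082×0.83×0.98 + 0.970946×0.83×0.02 + 0.986696×0.17×0.98 + 0.997472×0.17×0.02
        = 0.689016 + 0.016118 + 0.164384 + 0.003391 = 0.872909
Keeping only the satellite trail-present terms gives 0.167775, so
  P(satellite trail | anomaly flag, cosmic-ray hit) = 0.167775 / 0.872909 ≈ 0.192

P(satellite trail | anomaly flag, cosmic-ray hit) ≈ 0.192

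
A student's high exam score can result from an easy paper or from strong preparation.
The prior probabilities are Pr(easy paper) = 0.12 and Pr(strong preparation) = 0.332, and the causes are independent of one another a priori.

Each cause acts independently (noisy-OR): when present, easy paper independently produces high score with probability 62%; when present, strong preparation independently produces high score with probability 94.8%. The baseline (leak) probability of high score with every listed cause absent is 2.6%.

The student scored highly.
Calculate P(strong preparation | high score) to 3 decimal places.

P(strong preparation | high score) ≈ 0.828

Under noisy-OR, P(high score | causes) = 1 − (1−0.026)·∏(1−qᵢ) over the active causes.
P(high score) = 0.026*0.88*0.668 + 0.949352*0.88*0.332 + 0.62988*0.12*0.668 + 0.980754*0.12*0.332 = 0.015284 + 0.277363 + 0.050491 + 0.039073 = 0.382211
Restricting to configurations with strong preparation present: 0.277363 + 0.039073 = 0.316436.
Hence the posterior is 0.316436/0.382211 ≈ 0.828.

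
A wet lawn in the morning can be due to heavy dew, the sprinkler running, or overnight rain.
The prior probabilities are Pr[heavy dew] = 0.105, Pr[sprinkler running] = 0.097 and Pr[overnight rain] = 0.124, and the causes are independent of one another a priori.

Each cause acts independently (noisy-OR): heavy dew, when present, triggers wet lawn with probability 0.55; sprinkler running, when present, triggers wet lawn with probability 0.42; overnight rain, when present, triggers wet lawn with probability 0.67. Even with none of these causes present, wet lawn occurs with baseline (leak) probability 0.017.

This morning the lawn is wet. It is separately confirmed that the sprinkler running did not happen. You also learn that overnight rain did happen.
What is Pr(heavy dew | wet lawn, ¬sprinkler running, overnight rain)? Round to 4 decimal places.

Under noisy-OR, P(wet lawn | causes) = 1 − (1−0.017)·∏(1−qᵢ) over the active causes.
P(wet lawn | ¬sprinkler running, overnight rain) = 0.67561*0.895 + 0.854024*0.105 = 0.604671 + 0.089673 = 0.694344
Of this, 0.089673 comes from 0.854024*0.105 (the heavy dew=true cases).
So P(heavy dew | wet lawn, ¬sprinkler running, overnight rain) = 0.089673/0.694344 ≈ 0.1291.

Pr(heavy dew | wet lawn, ¬sprinkler running, overnight rain) ≈ 0.1291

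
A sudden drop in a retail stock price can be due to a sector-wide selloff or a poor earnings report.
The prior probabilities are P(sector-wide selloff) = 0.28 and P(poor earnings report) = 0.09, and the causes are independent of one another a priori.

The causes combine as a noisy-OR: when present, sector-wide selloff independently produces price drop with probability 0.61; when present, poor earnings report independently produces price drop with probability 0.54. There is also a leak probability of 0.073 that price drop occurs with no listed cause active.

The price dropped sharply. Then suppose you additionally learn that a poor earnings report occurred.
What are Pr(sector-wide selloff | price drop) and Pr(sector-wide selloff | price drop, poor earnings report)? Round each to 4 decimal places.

Pr(sector-wide selloff | price drop) ≈ 0.6837; Pr(sector-wide selloff | price drop, poor earnings report) ≈ 0.3611

Under noisy-OR, P(price drop | causes) = 1 − (1−0.073)·∏(1−qᵢ) over the active causes.
Numerator (weight on configurations with sector-wide selloff): 0.162682 + 0.021009 = 0.183691
Denominator P(price drop): 0.073·0.72·0.91 + 0.57358·0.72·0.09 + 0.63847·0.28·0.91 + 0.833696·0.28·0.09 = 0.268689
Posterior = 0.183691 / 0.268689 ≈ 0.6837

With the extra evidence:
Sum P(price drop|·) weighted by the priors over both values of sector-wide selloff:
  P(price drop | poor earnings report) = 0.57358·0.72 + 0.833696·0.28
        = 0.412978 + 0.233435 = 0.646413
Configurations with sector-wide selloff contribute 0.233435, so
  P(sector-wide selloff | price drop, poor earnings report) = 0.233435 / 0.646413 ≈ 0.3611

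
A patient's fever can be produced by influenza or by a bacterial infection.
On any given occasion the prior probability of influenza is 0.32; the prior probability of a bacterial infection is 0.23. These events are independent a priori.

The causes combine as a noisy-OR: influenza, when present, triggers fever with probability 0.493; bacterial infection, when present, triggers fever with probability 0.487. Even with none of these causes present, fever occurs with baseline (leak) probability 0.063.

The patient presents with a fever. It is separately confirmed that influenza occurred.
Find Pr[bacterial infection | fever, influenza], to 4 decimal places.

Under noisy-OR, P(fever | causes) = 1 − (1−0.063)·∏(1−qᵢ) over the active causes.
P(fever | influenza) = 0.524941×0.77 + 0.756295×0.23 = 0.404205 + 0.173948 = 0.578153
The bacterial infection-present share is 0.756295×0.23 = 0.173948.
Hence the posterior is 0.173948/0.578153 ≈ 0.3009.

Pr[bacterial infection | fever, influenza] ≈ 0.3009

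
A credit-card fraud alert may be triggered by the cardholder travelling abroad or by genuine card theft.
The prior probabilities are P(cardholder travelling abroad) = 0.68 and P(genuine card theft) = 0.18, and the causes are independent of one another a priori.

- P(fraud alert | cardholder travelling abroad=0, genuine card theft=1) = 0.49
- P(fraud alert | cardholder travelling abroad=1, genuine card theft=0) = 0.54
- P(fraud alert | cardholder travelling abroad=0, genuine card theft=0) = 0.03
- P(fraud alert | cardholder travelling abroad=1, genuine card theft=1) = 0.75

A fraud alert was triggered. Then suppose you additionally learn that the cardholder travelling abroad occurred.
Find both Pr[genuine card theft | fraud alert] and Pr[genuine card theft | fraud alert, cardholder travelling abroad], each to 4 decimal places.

P(fraud alert) = 0.03×0.32×0.82 + 0.49×0.32×0.18 + 0.54×0.68×0.82 + 0.75×0.68×0.18 = 0.007872 + 0.028224 + 0.301104 + 0.091800 = 0.429000
The genuine card theft-present share is 0.028224 + 0.091800 = 0.120024.
P(genuine card theft | fraud alert) = 0.120024 / 0.429000 ≈ 0.2798

Now also conditioning on cardholder travelling abroad=true:
P(fraud alert | cardholder travelling abroad) = 0.54*0.82 + 0.75*0.18 = 0.442800 + 0.135000 = 0.577800
Restricting to configurations with genuine card theft present: 0.75*0.18 = 0.135000.
So P(genuine card theft | fraud alert, cardholder travelling abroad) = 0.135000/0.577800 ≈ 0.2336.
The drop from 0.2798 to 0.2336 is the explaining-away (discounting) effect.

Pr[genuine card theft | fraud alert] ≈ 0.2798; Pr[genuine card theft | fraud alert, cardholder travelling abroad] ≈ 0.2336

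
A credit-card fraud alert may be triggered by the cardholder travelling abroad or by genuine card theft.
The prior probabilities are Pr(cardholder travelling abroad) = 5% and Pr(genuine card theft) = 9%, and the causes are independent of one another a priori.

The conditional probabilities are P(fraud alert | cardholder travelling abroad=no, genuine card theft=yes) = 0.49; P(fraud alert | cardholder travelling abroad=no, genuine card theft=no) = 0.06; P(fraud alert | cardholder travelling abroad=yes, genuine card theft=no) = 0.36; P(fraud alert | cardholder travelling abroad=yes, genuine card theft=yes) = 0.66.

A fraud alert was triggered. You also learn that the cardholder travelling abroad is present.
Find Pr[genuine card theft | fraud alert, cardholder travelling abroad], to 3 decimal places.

Pr[genuine card theft | fraud alert, cardholder travelling abroad] ≈ 0.153

Weight on genuine card theft=true, given the evidence: 0.66*0.09 = 0.059400
Denominator P(fraud alert | cardholder travelling abroad): 0.36*0.91 + 0.66*0.09 = 0.387000
Posterior = 0.059400 / 0.387000 ≈ 0.153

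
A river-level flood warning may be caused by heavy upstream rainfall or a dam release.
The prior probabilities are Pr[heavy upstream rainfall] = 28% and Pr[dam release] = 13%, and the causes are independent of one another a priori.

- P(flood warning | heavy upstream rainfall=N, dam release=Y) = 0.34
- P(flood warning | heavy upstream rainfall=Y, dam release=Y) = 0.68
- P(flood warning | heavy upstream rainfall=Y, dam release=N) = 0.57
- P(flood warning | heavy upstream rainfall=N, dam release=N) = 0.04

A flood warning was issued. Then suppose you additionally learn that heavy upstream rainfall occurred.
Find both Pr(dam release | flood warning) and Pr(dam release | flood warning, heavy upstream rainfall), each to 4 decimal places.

Pr(dam release | flood warning) ≈ 0.2566; Pr(dam release | flood warning, heavy upstream rainfall) ≈ 0.1513

Sum P(flood warning|·) weighted by the priors over the 4 (heavy upstream rainfall, dam release) configurations:
  P(flood warning) = 0.04×0.72×0.87 + 0.34×0.72×0.13 + 0.57×0.28×0.87 + 0.68×0.28×0.13
        = 0.025056 + 0.031824 + 0.138852 + 0.024752 = 0.220484
Configurations with dam release contribute 0.056576, so
  P(dam release | flood warning) = 0.056576 / 0.220484 ≈ 0.2566

Now condition on the additional information:
Sum P(flood warning|·) weighted by the priors over both values of dam release:
  P(flood warning | heavy upstream rainfall) = 0.57·0.87 + 0.68·0.13
        = 0.495900 + 0.088400 = 0.584300
The terms with dam release present sum to 0.088400, so
  P(dam release | flood warning, heavy upstream rainfall) = 0.088400 / 0.584300 ≈ 0.1513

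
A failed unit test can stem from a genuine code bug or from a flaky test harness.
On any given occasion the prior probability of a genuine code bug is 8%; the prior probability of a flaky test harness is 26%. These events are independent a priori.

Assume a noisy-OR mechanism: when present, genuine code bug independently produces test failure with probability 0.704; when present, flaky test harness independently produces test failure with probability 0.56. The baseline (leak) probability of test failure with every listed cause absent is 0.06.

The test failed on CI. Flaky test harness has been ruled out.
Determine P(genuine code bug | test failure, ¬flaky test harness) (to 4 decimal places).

P(genuine code bug | test failure, ¬flaky test harness) ≈ 0.5112

Under noisy-OR, P(test failure | causes) = 1 − (1−0.06)·∏(1−qᵢ) over the active causes.
For the numerator, keep only genuine code bug=true terms: 0.72176*0.08 = 0.057741
Denominator P(test failure | ¬flaky test harness): 0.06*0.92 + 0.72176*0.08 = 0.112941
Posterior = 0.057741 / 0.112941 ≈ 0.5112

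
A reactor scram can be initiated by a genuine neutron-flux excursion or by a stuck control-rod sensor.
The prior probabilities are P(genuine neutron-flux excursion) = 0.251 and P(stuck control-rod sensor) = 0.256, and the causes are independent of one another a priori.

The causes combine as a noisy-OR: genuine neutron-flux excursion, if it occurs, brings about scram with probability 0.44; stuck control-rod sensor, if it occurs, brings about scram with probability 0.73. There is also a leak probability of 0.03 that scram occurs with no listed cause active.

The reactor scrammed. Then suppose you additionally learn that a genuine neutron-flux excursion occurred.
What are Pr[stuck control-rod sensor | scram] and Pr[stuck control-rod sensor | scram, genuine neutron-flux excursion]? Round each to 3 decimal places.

Under noisy-OR, P(scram | causes) = 1 − (1−0.03)·∏(1−qᵢ) over the active causes.
P(scram) = 0.03*0.749*0.744 + 0.7381*0.749*0.256 + 0.4568*0.251*0.744 + 0.853336*0.251*0.256 = 0.016718 + 0.141526 + 0.085305 + 0.054832 = 0.298381
The stuck control-rod sensor-present share is 0.141526 + 0.054832 = 0.196358.
Hence the posterior is 0.196358/0.298381 ≈ 0.658.

Now condition on the additional information:
Numerator (weight on configurations with stuck control-rod sensor): 0.853336×0.256 = 0.218454
The normalizing constant is 0.4568×0.744 + 0.853336×0.256 = 0.558313
P(stuck control-rod sensor | scram, genuine neutron-flux excursion) = 0.218454/0.558313 ≈ 0.391
Conditioning on genuine neutron-flux excursion lowers the posterior on stuck control-rod sensor: the classic explaining-away effect in a common-effect structure.

Pr[stuck control-rod sensor | scram] ≈ 0.658; Pr[stuck control-rod sensor | scram, genuine neutron-flux excursion] ≈ 0.391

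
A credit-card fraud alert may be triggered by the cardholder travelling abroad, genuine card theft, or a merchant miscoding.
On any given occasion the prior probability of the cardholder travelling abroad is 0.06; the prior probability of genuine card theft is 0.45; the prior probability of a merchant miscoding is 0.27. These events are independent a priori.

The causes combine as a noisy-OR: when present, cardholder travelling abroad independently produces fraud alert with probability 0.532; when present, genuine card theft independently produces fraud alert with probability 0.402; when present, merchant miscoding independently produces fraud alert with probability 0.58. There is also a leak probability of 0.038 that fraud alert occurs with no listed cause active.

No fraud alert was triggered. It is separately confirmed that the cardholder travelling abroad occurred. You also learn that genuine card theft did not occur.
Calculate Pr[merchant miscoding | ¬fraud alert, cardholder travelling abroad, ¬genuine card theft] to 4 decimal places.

Pr[merchant miscoding | ¬fraud alert, cardholder travelling abroad, ¬genuine card theft] ≈ 0.1345

Under noisy-OR, P(fraud alert | causes) = 1 − (1−0.038)·∏(1−qᵢ) over the active causes.
Weight on merchant miscoding=true, given the evidence: 0.189091×0.27 = 0.051055
Denominator P(¬fraud alert | cardholder travelling abroad, ¬genuine card theft): 0.450216×0.73 + 0.189091×0.27 = 0.379713
Posterior = 0.051055 / 0.379713 ≈ 0.1345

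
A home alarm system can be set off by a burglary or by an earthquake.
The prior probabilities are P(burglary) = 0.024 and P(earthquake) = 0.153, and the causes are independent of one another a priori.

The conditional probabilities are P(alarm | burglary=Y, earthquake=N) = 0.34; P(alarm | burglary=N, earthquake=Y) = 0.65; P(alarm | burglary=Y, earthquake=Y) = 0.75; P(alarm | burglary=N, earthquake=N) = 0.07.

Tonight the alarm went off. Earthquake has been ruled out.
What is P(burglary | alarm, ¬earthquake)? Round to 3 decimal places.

P(burglary | alarm, ¬earthquake) ≈ 0.107

For the numerator, keep only burglary=true terms: 0.34*0.024 = 0.008160
Normalizer over all consistent configurations: 0.07*0.976 + 0.34*0.024 = 0.076480
Posterior = 0.008160 / 0.076480 ≈ 0.107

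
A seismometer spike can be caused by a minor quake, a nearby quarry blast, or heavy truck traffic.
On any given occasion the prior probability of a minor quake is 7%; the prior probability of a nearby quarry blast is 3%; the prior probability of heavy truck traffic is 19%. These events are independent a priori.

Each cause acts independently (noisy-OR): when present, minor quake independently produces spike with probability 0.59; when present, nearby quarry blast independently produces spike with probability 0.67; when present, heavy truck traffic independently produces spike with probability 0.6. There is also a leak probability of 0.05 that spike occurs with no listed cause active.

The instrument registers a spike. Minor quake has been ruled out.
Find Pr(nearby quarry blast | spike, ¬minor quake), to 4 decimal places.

Pr(nearby quarry blast | spike, ¬minor quake) ≈ 0.1237

Under noisy-OR, P(spike | causes) = 1 − (1−0.05)·∏(1−qᵢ) over the active causes.
For the numerator, keep only nearby quarry blast=true terms: 0.016682 + 0.004985 = 0.021667
The normalizing constant is 0.05×0.97×0.81 + 0.62×0.97×0.19 + 0.6865×0.03×0.81 + 0.8746×0.03×0.19 = 0.175218
Posterior = 0.021667 / 0.175218 ≈ 0.1237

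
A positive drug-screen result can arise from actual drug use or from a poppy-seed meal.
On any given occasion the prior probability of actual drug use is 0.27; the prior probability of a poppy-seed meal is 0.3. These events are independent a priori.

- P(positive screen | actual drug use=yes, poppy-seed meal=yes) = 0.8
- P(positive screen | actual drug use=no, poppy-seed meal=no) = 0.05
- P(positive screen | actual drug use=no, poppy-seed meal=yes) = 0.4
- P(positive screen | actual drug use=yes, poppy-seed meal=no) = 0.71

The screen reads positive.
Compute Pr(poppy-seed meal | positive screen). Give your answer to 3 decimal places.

Pr(poppy-seed meal | positive screen) ≈ 0.488

Numerator (weight on configurations with poppy-seed meal): 0.087600 + 0.064800 = 0.152400
Normalizer over all consistent configurations: 0.05×0.73×0.7 + 0.4×0.73×0.3 + 0.71×0.27×0.7 + 0.8×0.27×0.3 = 0.312140
P(poppy-seed meal | positive screen) = 0.152400/0.312140 ≈ 0.488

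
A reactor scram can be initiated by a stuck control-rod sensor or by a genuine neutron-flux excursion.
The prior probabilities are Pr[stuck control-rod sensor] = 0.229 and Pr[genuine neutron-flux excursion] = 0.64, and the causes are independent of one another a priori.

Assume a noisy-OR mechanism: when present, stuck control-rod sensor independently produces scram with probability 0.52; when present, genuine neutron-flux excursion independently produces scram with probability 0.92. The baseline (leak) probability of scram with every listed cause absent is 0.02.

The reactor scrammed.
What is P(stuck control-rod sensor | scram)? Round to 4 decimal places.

Under noisy-OR, P(scram | causes) = 1 − (1−0.02)·∏(1−qᵢ) over the active causes.
Numerator (weight on configurations with stuck control-rod sensor): 0.043660 + 0.141045 = 0.184705
The normalizing constant is 0.02·0.771·0.36 + 0.9216·0.771·0.64 + 0.5296·0.229·0.36 + 0.962368·0.229·0.64 = 0.645010
P(stuck control-rod sensor | scram) = 0.184705/0.645010 ≈ 0.2864

P(stuck control-rod sensor | scram) ≈ 0.2864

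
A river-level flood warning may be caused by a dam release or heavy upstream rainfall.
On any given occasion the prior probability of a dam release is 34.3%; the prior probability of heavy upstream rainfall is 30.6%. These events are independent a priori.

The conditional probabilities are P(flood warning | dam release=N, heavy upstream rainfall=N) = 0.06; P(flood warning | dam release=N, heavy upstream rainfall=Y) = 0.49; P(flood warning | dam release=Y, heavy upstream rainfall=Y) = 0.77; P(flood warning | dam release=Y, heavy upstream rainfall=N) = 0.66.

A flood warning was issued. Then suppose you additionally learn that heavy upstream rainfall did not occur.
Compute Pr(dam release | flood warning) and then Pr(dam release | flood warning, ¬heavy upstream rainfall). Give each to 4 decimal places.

Pr(dam release | flood warning) ≈ 0.6540; Pr(dam release | flood warning, ¬heavy upstream rainfall) ≈ 0.8517

Weight on dam release=true, given the evidence: 0.157108 + 0.080818 = 0.237926
Normalizer over all consistent configurations: 0.06×0.657×0.694 + 0.49×0.657×0.306 + 0.66×0.343×0.694 + 0.77×0.343×0.306 = 0.363794
Posterior = 0.237926 / 0.363794 ≈ 0.6540

Now also conditioning on heavy upstream rainfall≠true:
By total probability over both values of dam release:
  P(flood warning | ¬heavy upstream rainfall) = 0.06·0.657 + 0.66·0.343
        = 0.039420 + 0.226380 = 0.265800
Keeping only the dam release-present terms gives 0.226380, so
  P(dam release | flood warning, ¬heavy upstream rainfall) = 0.226380 / 0.265800 ≈ 0.8517
Ruling out heavy upstream rainfall raises the posterior on dam release — the flip side of explaining away.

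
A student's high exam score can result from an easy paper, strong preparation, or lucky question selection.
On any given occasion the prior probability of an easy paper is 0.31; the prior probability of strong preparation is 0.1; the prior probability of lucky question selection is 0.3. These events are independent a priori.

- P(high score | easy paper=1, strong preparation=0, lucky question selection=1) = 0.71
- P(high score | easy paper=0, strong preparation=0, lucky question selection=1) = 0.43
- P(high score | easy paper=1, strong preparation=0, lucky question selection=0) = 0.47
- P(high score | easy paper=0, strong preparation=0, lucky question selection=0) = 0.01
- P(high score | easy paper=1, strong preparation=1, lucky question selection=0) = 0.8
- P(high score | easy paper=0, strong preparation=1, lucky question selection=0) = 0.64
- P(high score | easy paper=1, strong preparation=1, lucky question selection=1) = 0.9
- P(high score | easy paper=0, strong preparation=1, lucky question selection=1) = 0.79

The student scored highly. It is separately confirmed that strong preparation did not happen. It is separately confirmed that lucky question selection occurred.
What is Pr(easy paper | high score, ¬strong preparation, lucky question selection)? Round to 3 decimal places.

Weight on easy paper=true, given the evidence: 0.71×0.31 = 0.220100
The normalizing constant is 0.43×0.69 + 0.71×0.31 = 0.516800
P(easy paper | high score, ¬strong preparation, lucky question selection) = 0.220100/0.516800 ≈ 0.426

Pr(easy paper | high score, ¬strong preparation, lucky question selection) ≈ 0.426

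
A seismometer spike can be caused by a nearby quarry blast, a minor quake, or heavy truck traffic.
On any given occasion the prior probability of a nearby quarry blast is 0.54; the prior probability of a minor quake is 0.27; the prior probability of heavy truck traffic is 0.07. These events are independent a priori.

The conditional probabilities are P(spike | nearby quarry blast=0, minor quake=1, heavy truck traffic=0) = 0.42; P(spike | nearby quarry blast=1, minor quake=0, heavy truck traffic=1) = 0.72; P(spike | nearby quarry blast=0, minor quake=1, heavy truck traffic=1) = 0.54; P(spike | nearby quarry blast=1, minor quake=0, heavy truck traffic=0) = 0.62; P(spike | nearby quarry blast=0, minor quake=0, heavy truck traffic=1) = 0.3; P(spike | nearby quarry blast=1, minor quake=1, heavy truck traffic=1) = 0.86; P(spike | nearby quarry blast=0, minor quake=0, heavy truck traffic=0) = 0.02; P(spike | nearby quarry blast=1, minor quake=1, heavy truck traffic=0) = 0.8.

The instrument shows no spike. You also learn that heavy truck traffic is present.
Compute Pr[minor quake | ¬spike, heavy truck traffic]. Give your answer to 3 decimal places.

P(¬spike | heavy truck traffic) = 0.7×0.46×0.73 + 0.46×0.46×0.27 + 0.28×0.54×0.73 + 0.14×0.54×0.27 = 0.235060 + 0.057132 + 0.110376 + 0.020412 = 0.422980
Of this, 0.077544 comes from 0.057132 + 0.020412 (the minor quake=true cases).
P(minor quake | ¬spike, heavy truck traffic) = 0.077544 / 0.422980 ≈ 0.183

Pr[minor quake | ¬spike, heavy truck traffic] ≈ 0.183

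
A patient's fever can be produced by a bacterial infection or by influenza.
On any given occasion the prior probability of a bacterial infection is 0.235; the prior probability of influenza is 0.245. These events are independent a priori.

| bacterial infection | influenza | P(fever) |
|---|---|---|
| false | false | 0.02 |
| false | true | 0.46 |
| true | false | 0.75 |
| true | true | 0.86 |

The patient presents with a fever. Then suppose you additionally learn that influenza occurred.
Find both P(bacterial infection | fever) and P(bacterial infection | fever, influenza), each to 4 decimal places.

Weight on bacterial infection=true, given the evidence: 0.133069 + 0.049514 = 0.182583
The normalizing constant is 0.02*0.765*0.755 + 0.46*0.765*0.245 + 0.75*0.235*0.755 + 0.86*0.235*0.245 = 0.280351
Posterior = 0.182583 / 0.280351 ≈ 0.6513

Now condition on the additional information:
Enumerate both values of bacterial infection and weight by the priors:
  P(fever | influenza) = 0.46×0.765 + 0.86×0.235
        = 0.351900 + 0.202100 = 0.554000
Configurations with bacterial infection contribute 0.202100, so
  P(bacterial infection | fever, influenza) = 0.202100 / 0.554000 ≈ 0.3648

P(bacterial infection | fever) ≈ 0.6513; P(bacterial infection | fever, influenza) ≈ 0.3648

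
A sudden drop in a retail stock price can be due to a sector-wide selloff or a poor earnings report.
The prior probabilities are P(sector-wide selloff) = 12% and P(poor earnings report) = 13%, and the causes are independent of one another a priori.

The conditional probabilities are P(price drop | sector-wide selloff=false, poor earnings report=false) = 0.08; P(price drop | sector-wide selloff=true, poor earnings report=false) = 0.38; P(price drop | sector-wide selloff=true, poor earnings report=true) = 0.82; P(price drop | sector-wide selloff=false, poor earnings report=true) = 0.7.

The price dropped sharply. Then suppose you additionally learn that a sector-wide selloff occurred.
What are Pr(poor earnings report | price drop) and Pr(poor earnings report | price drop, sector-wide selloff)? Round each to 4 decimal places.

Pr(poor earnings report | price drop) ≈ 0.4792; Pr(poor earnings report | price drop, sector-wide selloff) ≈ 0.2438

Numerator (weight on configurations with poor earnings report): 0.080080 + 0.012792 = 0.092872
Denominator P(price drop): 0.08×0.88×0.87 + 0.7×0.88×0.13 + 0.38×0.12×0.87 + 0.82×0.12×0.13 = 0.193792
Posterior = 0.092872 / 0.193792 ≈ 0.4792

With the extra evidence:
Enumerate both values of poor earnings report and weight by the priors:
  P(price drop | sector-wide selloff) = 0.38·0.87 + 0.82·0.13
        = 0.330600 + 0.106600 = 0.437200
Keeping only the poor earnings report-present terms gives 0.106600, so
  P(poor earnings report | price drop, sector-wide selloff) = 0.106600 / 0.437200 ≈ 0.2438
This is intercausal reasoning (explaining away): once sector-wide selloff accounts for the price drop, poor earnings report becomes less likely.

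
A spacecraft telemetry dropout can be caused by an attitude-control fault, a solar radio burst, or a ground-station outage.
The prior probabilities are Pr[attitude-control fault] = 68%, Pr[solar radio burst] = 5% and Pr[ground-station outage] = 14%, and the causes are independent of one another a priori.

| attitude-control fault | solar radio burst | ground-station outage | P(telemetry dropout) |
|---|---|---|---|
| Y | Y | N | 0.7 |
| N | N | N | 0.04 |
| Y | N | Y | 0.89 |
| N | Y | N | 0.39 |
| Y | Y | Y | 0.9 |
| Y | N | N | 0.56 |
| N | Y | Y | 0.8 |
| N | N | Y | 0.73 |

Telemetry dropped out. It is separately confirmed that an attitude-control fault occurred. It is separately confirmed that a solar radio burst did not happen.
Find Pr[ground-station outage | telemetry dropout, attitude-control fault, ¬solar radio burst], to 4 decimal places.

P(telemetry dropout | attitude-control fault, ¬solar radio burst) = 0.56*0.86 + 0.89*0.14 = 0.481600 + 0.124600 = 0.606200
Restricting to configurations with ground-station outage present: 0.89*0.14 = 0.124600.
So P(ground-station outage | telemetry dropout, attitude-control fault, ¬solar radio burst) = 0.124600/0.606200 ≈ 0.2055.

Pr[ground-station outage | telemetry dropout, attitude-control fault, ¬solar radio burst] ≈ 0.2055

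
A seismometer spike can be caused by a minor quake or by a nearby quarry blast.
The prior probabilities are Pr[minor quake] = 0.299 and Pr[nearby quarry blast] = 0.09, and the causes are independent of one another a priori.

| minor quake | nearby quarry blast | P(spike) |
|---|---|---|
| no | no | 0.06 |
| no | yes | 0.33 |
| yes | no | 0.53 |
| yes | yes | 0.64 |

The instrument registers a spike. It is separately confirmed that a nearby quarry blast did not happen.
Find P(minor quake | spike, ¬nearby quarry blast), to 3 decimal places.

P(minor quake | spike, ¬nearby quarry blast) ≈ 0.790

P(spike | ¬nearby quarry blast) = 0.06*0.701 + 0.53*0.299 = 0.042060 + 0.158470 = 0.200530
Restricting to configurations with minor quake present: 0.53*0.299 = 0.158470.
So P(minor quake | spike, ¬nearby quarry blast) = 0.158470/0.200530 ≈ 0.790.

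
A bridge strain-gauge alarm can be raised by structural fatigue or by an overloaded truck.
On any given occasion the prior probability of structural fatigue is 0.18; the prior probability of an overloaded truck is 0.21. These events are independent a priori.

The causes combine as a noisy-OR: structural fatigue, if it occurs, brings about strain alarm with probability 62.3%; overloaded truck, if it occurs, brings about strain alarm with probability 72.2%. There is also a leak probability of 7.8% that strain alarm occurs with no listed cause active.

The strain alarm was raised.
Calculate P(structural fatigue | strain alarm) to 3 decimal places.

P(structural fatigue | strain alarm) ≈ 0.415

Under noisy-OR, P(strain alarm | causes) = 1 − (1−0.078)·∏(1−qᵢ) over the active causes.
Numerator (weight on configurations with structural fatigue): 0.092772 + 0.034147 = 0.126919
Normalizer over all consistent configurations: 0.078*0.82*0.79 + 0.743684*0.82*0.21 + 0.652406*0.18*0.79 + 0.903369*0.18*0.21 = 0.305509
P(structural fatigue | strain alarm) = 0.126919/0.305509 ≈ 0.415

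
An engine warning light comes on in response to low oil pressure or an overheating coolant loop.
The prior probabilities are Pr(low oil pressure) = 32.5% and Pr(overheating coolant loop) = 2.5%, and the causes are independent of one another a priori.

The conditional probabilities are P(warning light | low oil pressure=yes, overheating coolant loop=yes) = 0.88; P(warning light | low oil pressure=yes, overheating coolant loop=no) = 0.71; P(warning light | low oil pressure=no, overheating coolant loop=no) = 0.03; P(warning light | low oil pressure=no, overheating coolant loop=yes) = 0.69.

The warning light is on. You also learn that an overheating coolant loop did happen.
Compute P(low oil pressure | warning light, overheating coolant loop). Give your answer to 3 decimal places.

P(low oil pressure | warning light, overheating coolant loop) ≈ 0.380

Numerator (weight on configurations with low oil pressure): 0.88*0.325 = 0.286000
Normalizer over all consistent configurations: 0.69*0.675 + 0.88*0.325 = 0.751750
Posterior = 0.286000 / 0.751750 ≈ 0.380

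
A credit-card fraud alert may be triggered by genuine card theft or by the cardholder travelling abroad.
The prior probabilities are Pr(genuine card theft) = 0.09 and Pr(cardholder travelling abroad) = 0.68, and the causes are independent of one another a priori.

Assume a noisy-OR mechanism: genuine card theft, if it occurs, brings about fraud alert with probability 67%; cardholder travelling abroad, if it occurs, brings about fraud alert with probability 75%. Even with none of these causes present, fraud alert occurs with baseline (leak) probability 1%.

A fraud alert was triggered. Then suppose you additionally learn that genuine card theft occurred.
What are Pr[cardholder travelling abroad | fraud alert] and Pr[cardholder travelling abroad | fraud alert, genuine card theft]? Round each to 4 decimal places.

Pr[cardholder travelling abroad | fraud alert] ≈ 0.9590; Pr[cardholder travelling abroad | fraud alert, genuine card theft] ≈ 0.7435

Under noisy-OR, P(fraud alert | causes) = 1 − (1−0.01)·∏(1−qᵢ) over the active causes.
Weight on cardholder travelling abroad=true, given the evidence: 0.465647 + 0.056201 = 0.521848
Normalizer over all consistent configurations: 0.01·0.91·0.32 + 0.7525·0.91·0.68 + 0.6733·0.09·0.32 + 0.918325·0.09·0.68 = 0.544151
P(cardholder travelling abroad | fraud alert) = 0.521848/0.544151 ≈ 0.9590

With the extra evidence:
By total probability over both values of cardholder travelling abroad:
  P(fraud alert | genuine card theft) = 0.6733×0.32 + 0.918325×0.68
        = 0.215456 + 0.624461 = 0.839917
Keeping only the cardholder travelling abroad-present terms gives 0.624461, so
  P(cardholder travelling abroad | fraud alert, genuine card theft) = 0.624461 / 0.839917 ≈ 0.7435
The drop from 0.9590 to 0.7435 is the explaining-away (discounting) effect.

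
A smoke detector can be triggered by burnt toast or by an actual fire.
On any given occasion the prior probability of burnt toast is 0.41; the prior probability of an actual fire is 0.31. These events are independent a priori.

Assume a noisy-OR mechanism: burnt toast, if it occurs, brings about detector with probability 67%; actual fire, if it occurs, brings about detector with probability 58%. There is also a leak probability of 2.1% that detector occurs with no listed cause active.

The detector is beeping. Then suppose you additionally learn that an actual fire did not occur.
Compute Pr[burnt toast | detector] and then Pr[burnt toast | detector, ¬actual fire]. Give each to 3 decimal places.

Under noisy-OR, P(detector | causes) = 1 − (1−0.021)·∏(1−qᵢ) over the active causes.
P(detector) = 0.021*0.59*0.69 + 0.58882*0.59*0.31 + 0.67693*0.41*0.69 + 0.864311*0.41*0.31 = 0.008549 + 0.107695 + 0.191503 + 0.109854 = 0.417601
Of this, 0.301357 comes from 0.191503 + 0.109854 (the burnt toast=true cases).
P(burnt toast | detector) = 0.301357 / 0.417601 ≈ 0.722

Now condition on the additional information:
By total probability over both values of burnt toast:
  P(detector | ¬actual fire) = 0.021·0.59 + 0.67693·0.41
        = 0.012390 + 0.277541 = 0.289931
The terms with burnt toast present sum to 0.277541, so
  P(burnt toast | detector, ¬actual fire) = 0.277541 / 0.289931 ≈ 0.957

Pr[burnt toast | detector] ≈ 0.722; Pr[burnt toast | detector, ¬actual fire] ≈ 0.957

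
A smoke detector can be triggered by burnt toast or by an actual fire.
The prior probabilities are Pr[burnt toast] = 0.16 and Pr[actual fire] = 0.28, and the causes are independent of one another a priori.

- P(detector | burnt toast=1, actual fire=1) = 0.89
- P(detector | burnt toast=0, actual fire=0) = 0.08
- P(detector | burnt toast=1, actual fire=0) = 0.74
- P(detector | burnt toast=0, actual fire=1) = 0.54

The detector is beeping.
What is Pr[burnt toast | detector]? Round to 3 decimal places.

Pr[burnt toast | detector] ≈ 0.416

P(detector) = 0.08×0.84×0.72 + 0.54×0.84×0.28 + 0.74×0.16×0.72 + 0.89×0.16×0.28 = 0.048384 + 0.127008 + 0.085248 + 0.039872 = 0.300512
Restricting to configurations with burnt toast present: 0.085248 + 0.039872 = 0.125120.
Hence the posterior is 0.125120/0.300512 ≈ 0.416.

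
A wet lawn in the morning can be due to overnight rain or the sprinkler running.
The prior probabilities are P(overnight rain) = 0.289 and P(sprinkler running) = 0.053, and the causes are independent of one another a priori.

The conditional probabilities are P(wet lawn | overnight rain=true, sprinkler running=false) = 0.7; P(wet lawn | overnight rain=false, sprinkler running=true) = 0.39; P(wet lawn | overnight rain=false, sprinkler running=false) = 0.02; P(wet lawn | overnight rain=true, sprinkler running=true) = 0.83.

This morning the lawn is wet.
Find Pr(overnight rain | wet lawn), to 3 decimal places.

Pr(overnight rain | wet lawn) ≈ 0.879

By total probability over the 4 (overnight rain, sprinkler running) configurations:
  P(wet lawn) = 0.02×0.711×0.947 + 0.39×0.711×0.053 + 0.7×0.289×0.947 + 0.83×0.289×0.053
        = 0.013466 + 0.014696 + 0.191578 + 0.012713 = 0.232453
Configurations with overnight rain contribute 0.204291, so
  P(overnight rain | wet lawn) = 0.204291 / 0.232453 ≈ 0.879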